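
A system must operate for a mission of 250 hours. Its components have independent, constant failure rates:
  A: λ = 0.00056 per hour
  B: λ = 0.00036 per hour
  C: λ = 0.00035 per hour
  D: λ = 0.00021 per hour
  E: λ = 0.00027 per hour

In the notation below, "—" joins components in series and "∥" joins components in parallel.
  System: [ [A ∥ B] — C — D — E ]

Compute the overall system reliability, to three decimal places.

R(A) = exp(−0.00056 × 250) = 0.86936
R(B) = exp(−0.00036 × 250) = 0.91393
R(C) = exp(−0.00035 × 250) = 0.91622
R(D) = exp(−0.00021 × 250) = 0.94885
R(E) = exp(−0.00027 × 250) = 0.93473
Parallel (A and B): 1 − (1 − 0.86936)(1 − 0.91393) = 0.98876
Series ([0.98876], C, D, and E): 0.98876 × 0.91622 × 0.94885 × 0.93473 = 0.803

0.803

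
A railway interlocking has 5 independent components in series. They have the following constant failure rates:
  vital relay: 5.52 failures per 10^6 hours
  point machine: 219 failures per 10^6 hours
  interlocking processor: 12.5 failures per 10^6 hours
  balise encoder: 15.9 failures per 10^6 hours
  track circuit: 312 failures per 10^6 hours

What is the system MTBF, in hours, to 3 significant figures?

1770

Series of exponential components: λ_sys = Σ λ_i
λ_sys = 0.00000552 + 0.000219 + 0.0000125 + 0.0000159 + 0.000312 = 5.6492e-04 /h
MTBF = 1 / λ_sys = 1770 h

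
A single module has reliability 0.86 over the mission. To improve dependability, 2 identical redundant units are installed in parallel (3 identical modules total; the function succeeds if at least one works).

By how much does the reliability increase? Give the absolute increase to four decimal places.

R_before = 0.86
R_after = 1 − (1 − 0.86)^3 = 0.9973
ΔR = 0.9973 − 0.86 = 0.1373

0.1373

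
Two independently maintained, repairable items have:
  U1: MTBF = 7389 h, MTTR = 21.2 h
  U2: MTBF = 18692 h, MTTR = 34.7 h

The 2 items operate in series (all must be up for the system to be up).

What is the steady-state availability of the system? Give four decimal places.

0.9953

A(U1) = MTBF/(MTBF+MTTR) = 7389/(7389+21.2) = 0.997139
A(U2) = MTBF/(MTBF+MTTR) = 18692/(18692+34.7) = 0.998147
Series availability: 0.997139 × 0.998147 = 0.9953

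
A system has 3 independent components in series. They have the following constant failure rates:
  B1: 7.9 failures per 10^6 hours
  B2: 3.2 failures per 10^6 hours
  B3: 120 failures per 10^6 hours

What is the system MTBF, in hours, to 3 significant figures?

7630

Series of exponential components: λ_sys = Σ λ_i
λ_sys = 0.0000079 + 0.0000032 + 0.00012 = 1.3110e-04 /h
MTBF = 1 / λ_sys = 7630 h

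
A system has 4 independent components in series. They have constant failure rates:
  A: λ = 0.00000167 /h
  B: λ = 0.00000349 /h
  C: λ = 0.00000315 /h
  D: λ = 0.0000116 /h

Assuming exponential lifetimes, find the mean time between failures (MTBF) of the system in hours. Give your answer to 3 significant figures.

Series of exponential components: λ_sys = Σ λ_i
λ_sys = 0.00000167 + 0.00000349 + 0.00000315 + 0.0000116 = 1.9910e-05 /h
MTBF = 1 / λ_sys = 50200 h

50200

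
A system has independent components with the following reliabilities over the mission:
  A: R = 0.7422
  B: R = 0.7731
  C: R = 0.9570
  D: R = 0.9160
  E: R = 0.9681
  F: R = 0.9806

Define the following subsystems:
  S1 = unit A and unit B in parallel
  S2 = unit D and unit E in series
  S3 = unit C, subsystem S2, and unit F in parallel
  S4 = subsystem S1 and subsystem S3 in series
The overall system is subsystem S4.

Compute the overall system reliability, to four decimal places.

0.9414

Parallel (A and B): 1 − (1 − 0.742200)(1 − 0.773100) = 0.941505
Series (D and E): 0.916000 × 0.968100 = 0.886780
Parallel (C, [0.886780], and F): 1 − (1 − 0.957000)(1 − 0.886780)(1 − 0.980600) = 0.999906
Series ([0.941505] and [0.999906]): 0.941505 × 0.999906 = 0.9414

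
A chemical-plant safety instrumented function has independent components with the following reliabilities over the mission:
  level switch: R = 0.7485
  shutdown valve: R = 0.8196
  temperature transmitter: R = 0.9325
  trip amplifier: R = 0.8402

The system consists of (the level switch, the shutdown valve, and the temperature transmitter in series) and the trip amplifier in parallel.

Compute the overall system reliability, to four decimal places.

Series (level switch, shutdown valve, and temperature transmitter): 0.748500 × 0.819600 × 0.932500 = 0.572061
Parallel ([0.572061] and trip amplifier): 1 − (1 − 0.572061)(1 − 0.840200) = 0.9316

0.9316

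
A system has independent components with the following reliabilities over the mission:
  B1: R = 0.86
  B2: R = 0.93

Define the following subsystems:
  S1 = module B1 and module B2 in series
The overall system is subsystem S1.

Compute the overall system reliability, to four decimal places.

Series (B1 and B2): 0.860000 × 0.930000 = 0.7998

0.7998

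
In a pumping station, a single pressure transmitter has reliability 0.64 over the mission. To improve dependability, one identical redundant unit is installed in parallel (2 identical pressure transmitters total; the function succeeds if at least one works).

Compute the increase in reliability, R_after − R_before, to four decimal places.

0.2304

R_before = 0.64
R_after = 1 − (1 − 0.64)^2 = 0.8704
ΔR = 0.8704 − 0.64 = 0.2304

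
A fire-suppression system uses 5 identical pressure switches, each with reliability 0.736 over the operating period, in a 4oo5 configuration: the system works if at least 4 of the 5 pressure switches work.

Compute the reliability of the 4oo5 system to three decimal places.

0.603

R = Σ_{i=4}^{5} C(5,i) p^i (1−p)^{5−i} with p = 0.736
C(5,4)·0.736^4·0.264^1 = 0.38733
C(5,5)·0.736^5·0.264^0 = 0.21597
Sum = 0.603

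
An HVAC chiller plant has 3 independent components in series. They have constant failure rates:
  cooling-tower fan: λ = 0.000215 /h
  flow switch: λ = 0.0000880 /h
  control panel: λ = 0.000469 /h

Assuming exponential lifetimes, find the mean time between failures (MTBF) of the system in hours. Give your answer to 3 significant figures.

1300

Series of exponential components: λ_sys = Σ λ_i
λ_sys = 0.000215 + 0.0000880 + 0.000469 = 7.7200e-04 /h
MTBF = 1 / λ_sys = 1300 h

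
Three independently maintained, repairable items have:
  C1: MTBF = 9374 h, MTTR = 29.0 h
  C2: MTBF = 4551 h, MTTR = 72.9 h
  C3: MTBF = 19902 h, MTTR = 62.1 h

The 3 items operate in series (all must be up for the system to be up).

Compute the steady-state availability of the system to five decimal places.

0.97815

A(C1) = MTBF/(MTBF+MTTR) = 9374/(9374+29.0) = 0.996916
A(C2) = MTBF/(MTBF+MTTR) = 4551/(4551+72.9) = 0.984234
A(C3) = MTBF/(MTBF+MTTR) = 19902/(19902+62.1) = 0.996889
Series availability: 0.996916 × 0.984234 × 0.996889 = 0.97815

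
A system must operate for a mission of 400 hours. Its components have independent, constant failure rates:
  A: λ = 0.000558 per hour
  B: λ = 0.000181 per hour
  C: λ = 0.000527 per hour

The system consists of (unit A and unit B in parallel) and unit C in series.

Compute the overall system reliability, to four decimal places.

R(A) = exp(−0.000558 × 400) = 0.799955
R(B) = exp(−0.000181 × 400) = 0.930159
R(C) = exp(−0.000527 × 400) = 0.809936
Parallel (A and B): 1 − (1 − 0.799955)(1 − 0.930159) = 0.986029
Series ([0.986029] and C): 0.986029 × 0.809936 = 0.7986

0.7986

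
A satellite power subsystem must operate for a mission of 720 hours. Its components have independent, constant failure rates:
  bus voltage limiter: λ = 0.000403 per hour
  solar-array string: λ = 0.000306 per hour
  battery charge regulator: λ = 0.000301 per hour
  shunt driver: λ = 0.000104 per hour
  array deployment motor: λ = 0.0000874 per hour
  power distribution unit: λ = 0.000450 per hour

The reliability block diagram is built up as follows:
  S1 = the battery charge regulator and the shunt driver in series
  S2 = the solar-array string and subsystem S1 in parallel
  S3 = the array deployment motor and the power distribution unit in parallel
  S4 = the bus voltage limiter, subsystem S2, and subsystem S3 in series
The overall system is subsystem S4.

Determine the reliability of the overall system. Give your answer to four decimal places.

R(bus voltage limiter) = exp(−0.000403 × 720) = 0.748144
R(solar-array string) = exp(−0.000306 × 720) = 0.802262
R(battery charge regulator) = exp(−0.000301 × 720) = 0.805155
R(shunt driver) = exp(−0.000104 × 720) = 0.927855
R(array deployment motor) = exp(−0.0000874 × 720) = 0.939011
R(power distribution unit) = exp(−0.000450 × 720) = 0.723250
Series (battery charge regulator and shunt driver): 0.805155 × 0.927855 = 0.747067
Parallel (solar-array string and [0.747067]): 1 − (1 − 0.802262)(1 − 0.747067) = 0.949986
Parallel (array deployment motor and power distribution unit): 1 − (1 − 0.939011)(1 − 0.723250) = 0.983121
Series (bus voltage limiter, [0.949986], and [0.983121]): 0.748144 × 0.949986 × 0.983121 = 0.6987

0.6987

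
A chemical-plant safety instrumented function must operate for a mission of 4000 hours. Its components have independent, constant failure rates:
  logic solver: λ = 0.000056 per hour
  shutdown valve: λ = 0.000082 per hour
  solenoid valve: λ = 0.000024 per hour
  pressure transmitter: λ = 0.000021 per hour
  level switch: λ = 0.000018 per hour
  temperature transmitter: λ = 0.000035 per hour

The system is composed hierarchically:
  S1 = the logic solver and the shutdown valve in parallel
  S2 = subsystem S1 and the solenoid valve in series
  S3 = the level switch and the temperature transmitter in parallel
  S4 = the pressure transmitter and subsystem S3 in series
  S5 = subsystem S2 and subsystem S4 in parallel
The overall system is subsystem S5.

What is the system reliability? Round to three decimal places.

0.987

R(logic solver) = exp(−0.000056 × 4000) = 0.79932
R(shutdown valve) = exp(−0.000082 × 4000) = 0.72036
R(solenoid valve) = exp(−0.000024 × 4000) = 0.90846
R(pressure transmitter) = exp(−0.000021 × 4000) = 0.91943
R(level switch) = exp(−0.000018 × 4000) = 0.93053
R(temperature transmitter) = exp(−0.000035 × 4000) = 0.86936
Parallel (logic solver and shutdown valve): 1 − (1 − 0.79932)(1 − 0.72036) = 0.94388
Series ([0.94388] and solenoid valve): 0.94388 × 0.90846 = 0.85748
Parallel (level switch and temperature transmitter): 1 − (1 − 0.93053)(1 − 0.86936) = 0.99092
Series (pressure transmitter and [0.99092]): 0.91943 × 0.99092 = 0.91108
Parallel ([0.85748] and [0.91108]): 1 − (1 − 0.85748)(1 − 0.91108) = 0.987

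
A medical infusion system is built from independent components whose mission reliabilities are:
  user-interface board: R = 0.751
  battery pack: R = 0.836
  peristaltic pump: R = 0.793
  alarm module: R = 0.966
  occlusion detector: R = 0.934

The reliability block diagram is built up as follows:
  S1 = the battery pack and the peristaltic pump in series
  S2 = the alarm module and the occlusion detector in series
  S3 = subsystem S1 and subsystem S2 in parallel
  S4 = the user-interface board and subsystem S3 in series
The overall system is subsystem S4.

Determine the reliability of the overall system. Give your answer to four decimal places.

0.7263

Series (battery pack and peristaltic pump): 0.836000 × 0.793000 = 0.662948
Series (alarm module and occlusion detector): 0.966000 × 0.934000 = 0.902244
Parallel ([0.662948] and [0.902244]): 1 − (1 − 0.662948)(1 − 0.902244) = 0.967051
Series (user-interface board and [0.967051]): 0.751000 × 0.967051 = 0.7263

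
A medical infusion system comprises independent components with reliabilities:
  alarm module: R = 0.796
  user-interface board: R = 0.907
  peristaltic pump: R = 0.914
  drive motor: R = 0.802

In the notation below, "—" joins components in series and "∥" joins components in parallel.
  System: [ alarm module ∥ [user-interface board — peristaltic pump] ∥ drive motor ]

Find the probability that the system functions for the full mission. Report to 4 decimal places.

Series (user-interface board and peristaltic pump): 0.907000 × 0.914000 = 0.828998
Parallel (alarm module, [0.828998], and drive motor): 1 − (1 − 0.796000)(1 − 0.828998)(1 − 0.802000) = 0.9931

0.9931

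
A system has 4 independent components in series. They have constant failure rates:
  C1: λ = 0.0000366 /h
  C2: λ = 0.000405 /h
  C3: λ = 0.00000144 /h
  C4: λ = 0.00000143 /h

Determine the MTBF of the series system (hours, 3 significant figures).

Series of exponential components: λ_sys = Σ λ_i
λ_sys = 0.0000366 + 0.000405 + 0.00000144 + 0.00000143 = 4.4447e-04 /h
MTBF = 1 / λ_sys = 2250 h

2250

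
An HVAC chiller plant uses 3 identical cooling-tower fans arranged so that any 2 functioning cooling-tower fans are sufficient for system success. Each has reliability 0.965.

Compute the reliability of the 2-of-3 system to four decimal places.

0.9964

R = Σ_{i=2}^{3} C(3,i) p^i (1−p)^{3−i} with p = 0.965
C(3,2)·0.965^2·0.035^1 = 0.097779
C(3,3)·0.965^3·0.035^0 = 0.898632
Sum = 0.9964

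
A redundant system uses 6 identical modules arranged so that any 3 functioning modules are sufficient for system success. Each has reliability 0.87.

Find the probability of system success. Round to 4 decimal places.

0.9966

R = Σ_{i=3}^{6} C(6,i) p^i (1−p)^{6−i} with p = 0.87
C(6,3)·0.87^3·0.13^3 = 0.028935
C(6,4)·0.87^4·0.13^2 = 0.145230
C(6,5)·0.87^5·0.13^1 = 0.388768
C(6,6)·0.87^6·0.13^0 = 0.433626
Sum = 0.9966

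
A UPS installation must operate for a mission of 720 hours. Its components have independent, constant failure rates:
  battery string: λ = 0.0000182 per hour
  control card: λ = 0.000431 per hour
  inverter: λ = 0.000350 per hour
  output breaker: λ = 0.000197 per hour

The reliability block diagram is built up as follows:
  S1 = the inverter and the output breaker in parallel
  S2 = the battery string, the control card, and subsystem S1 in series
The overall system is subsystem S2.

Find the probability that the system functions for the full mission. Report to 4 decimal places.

R(battery string) = exp(−0.0000182 × 720) = 0.986981
R(control card) = exp(−0.000431 × 720) = 0.733212
R(inverter) = exp(−0.000350 × 720) = 0.777245
R(output breaker) = exp(−0.000197 × 720) = 0.867760
Parallel (inverter and output breaker): 1 − (1 − 0.777245)(1 − 0.867760) = 0.970543
Series (battery string, control card, and [0.970543]): 0.986981 × 0.733212 × 0.970543 = 0.7023

0.7023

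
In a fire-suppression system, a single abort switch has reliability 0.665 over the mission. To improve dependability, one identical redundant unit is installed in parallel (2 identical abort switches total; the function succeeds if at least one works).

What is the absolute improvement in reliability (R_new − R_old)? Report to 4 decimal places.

0.2228

R_before = 0.665
R_after = 1 − (1 − 0.665)^2 = 0.8878
ΔR = 0.8878 − 0.665 = 0.2228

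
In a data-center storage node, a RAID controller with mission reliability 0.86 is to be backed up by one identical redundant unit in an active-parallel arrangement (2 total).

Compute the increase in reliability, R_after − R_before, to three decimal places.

R_before = 0.86
R_after = 1 − (1 − 0.86)^2 = 0.980
ΔR = 0.980 − 0.86 = 0.120

0.120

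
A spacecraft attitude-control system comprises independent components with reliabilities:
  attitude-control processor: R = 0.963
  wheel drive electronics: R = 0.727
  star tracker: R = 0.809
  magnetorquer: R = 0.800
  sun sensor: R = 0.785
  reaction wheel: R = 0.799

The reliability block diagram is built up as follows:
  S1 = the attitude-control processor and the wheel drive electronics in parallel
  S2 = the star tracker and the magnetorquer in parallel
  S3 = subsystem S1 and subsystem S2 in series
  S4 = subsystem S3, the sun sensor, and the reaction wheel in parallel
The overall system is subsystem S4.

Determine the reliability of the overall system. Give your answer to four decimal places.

Parallel (attitude-control processor and wheel drive electronics): 1 − (1 − 0.963000)(1 − 0.727000) = 0.989899
Parallel (star tracker and magnetorquer): 1 − (1 − 0.809000)(1 − 0.800000) = 0.961800
Series ([0.989899] and [0.961800]): 0.989899 × 0.961800 = 0.952085
Parallel ([0.952085], sun sensor, and reaction wheel): 1 − (1 − 0.952085)(1 − 0.785000)(1 − 0.799000) = 0.9979

0.9979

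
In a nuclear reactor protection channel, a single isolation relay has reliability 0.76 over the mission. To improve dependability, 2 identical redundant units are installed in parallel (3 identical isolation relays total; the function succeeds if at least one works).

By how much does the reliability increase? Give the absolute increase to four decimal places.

0.2262

R_before = 0.76
R_after = 1 − (1 − 0.76)^3 = 0.9862
ΔR = 0.9862 − 0.76 = 0.2262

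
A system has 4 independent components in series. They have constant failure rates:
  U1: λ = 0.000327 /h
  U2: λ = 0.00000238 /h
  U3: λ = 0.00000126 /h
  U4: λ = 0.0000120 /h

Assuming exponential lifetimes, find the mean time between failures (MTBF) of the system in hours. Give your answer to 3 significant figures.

Series of exponential components: λ_sys = Σ λ_i
λ_sys = 0.000327 + 0.00000238 + 0.00000126 + 0.0000120 = 3.4264e-04 /h
MTBF = 1 / λ_sys = 2920 h

2920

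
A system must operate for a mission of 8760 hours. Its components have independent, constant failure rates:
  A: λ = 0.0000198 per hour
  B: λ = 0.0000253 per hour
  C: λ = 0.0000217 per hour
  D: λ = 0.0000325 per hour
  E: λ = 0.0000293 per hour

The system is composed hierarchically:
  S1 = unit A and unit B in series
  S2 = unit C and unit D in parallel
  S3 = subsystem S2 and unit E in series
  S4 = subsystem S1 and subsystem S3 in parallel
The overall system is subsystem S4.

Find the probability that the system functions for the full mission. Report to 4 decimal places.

0.9153

R(A) = exp(−0.0000198 × 8760) = 0.840761
R(B) = exp(−0.0000253 × 8760) = 0.801213
R(C) = exp(−0.0000217 × 8760) = 0.826883
R(D) = exp(−0.0000325 × 8760) = 0.752240
R(E) = exp(−0.0000293 × 8760) = 0.773625
Series (A and B): 0.840761 × 0.801213 = 0.673629
Parallel (C and D): 1 − (1 − 0.826883)(1 − 0.752240) = 0.957109
Series ([0.957109] and E): 0.957109 × 0.773625 = 0.740443
Parallel ([0.673629] and [0.740443]): 1 − (1 − 0.673629)(1 − 0.740443) = 0.9153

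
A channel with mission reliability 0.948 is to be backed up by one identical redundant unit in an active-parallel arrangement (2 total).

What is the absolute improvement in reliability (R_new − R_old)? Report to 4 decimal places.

R_before = 0.948
R_after = 1 − (1 − 0.948)^2 = 0.9973
ΔR = 0.9973 − 0.948 = 0.0493

0.0493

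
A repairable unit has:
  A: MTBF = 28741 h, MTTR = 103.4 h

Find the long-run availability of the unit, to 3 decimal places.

0.996

A(A) = MTBF/(MTBF+MTTR) = 28741/(28741+103.4) = 0.996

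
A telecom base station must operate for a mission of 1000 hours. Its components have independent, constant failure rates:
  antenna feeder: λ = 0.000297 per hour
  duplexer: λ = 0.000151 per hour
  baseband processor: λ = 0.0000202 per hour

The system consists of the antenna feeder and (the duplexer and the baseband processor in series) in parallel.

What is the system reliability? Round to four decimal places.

R(antenna feeder) = exp(−0.000297 × 1000) = 0.743044
R(duplexer) = exp(−0.000151 × 1000) = 0.859848
R(baseband processor) = exp(−0.0000202 × 1000) = 0.980003
Series (duplexer and baseband processor): 0.859848 × 0.980003 = 0.842654
Parallel (antenna feeder and [0.842654]): 1 − (1 − 0.743044)(1 − 0.842654) = 0.9596

0.9596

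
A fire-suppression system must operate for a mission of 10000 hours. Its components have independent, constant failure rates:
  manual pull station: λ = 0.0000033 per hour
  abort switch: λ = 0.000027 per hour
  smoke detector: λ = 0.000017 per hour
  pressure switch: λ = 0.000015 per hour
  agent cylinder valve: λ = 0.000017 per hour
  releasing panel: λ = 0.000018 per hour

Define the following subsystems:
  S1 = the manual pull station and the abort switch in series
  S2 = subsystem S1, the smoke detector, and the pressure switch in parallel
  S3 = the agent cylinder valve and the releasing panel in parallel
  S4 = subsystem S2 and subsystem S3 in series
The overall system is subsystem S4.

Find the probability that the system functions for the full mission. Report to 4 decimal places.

0.9687

R(manual pull station) = exp(−0.0000033 × 10000) = 0.967539
R(abort switch) = exp(−0.000027 × 10000) = 0.763379
R(smoke detector) = exp(−0.000017 × 10000) = 0.843665
R(pressure switch) = exp(−0.000015 × 10000) = 0.860708
R(agent cylinder valve) = exp(−0.000017 × 10000) = 0.843665
R(releasing panel) = exp(−0.000018 × 10000) = 0.835270
Series (manual pull station and abort switch): 0.967539 × 0.763379 = 0.738599
Parallel ([0.738599], smoke detector, and pressure switch): 1 − (1 − 0.738599)(1 − 0.843665)(1 − 0.860708) = 0.994308
Parallel (agent cylinder valve and releasing panel): 1 − (1 − 0.843665)(1 − 0.835270) = 0.974247
Series ([0.994308] and [0.974247]): 0.994308 × 0.974247 = 0.9687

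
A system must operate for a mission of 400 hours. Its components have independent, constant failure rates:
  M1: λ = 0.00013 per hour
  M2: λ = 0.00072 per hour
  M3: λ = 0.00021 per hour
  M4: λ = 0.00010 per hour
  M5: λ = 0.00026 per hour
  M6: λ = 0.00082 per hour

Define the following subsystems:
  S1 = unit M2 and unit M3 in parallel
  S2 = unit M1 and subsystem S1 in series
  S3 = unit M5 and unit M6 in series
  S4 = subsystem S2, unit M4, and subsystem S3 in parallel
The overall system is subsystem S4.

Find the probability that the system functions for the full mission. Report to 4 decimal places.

0.9990

R(M1) = exp(−0.00013 × 400) = 0.949329
R(M2) = exp(−0.00072 × 400) = 0.749762
R(M3) = exp(−0.00021 × 400) = 0.919431
R(M4) = exp(−0.00010 × 400) = 0.960789
R(M5) = exp(−0.00026 × 400) = 0.901225
R(M6) = exp(−0.00082 × 400) = 0.720363
Parallel (M2 and M3): 1 − (1 − 0.749762)(1 − 0.919431) = 0.979839
Series (M1 and [0.979839]): 0.949329 × 0.979839 = 0.930190
Series (M5 and M6): 0.901225 × 0.720363 = 0.649209
Parallel ([0.930190], M4, and [0.649209]): 1 − (1 − 0.930190)(1 − 0.960789)(1 − 0.649209) = 0.9990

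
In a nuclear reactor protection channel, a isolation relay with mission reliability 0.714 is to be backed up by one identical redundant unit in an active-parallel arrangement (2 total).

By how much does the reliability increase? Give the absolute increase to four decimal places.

0.2042

R_before = 0.714
R_after = 1 − (1 − 0.714)^2 = 0.9182
ΔR = 0.9182 − 0.714 = 0.2042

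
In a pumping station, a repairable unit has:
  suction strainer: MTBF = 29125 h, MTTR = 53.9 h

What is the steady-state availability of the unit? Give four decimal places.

A(suction strainer) = MTBF/(MTBF+MTTR) = 29125/(29125+53.9) = 0.9982

0.9982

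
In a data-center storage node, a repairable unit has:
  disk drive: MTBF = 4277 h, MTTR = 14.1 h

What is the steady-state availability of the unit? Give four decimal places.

0.9967

A(disk drive) = MTBF/(MTBF+MTTR) = 4277/(4277+14.1) = 0.9967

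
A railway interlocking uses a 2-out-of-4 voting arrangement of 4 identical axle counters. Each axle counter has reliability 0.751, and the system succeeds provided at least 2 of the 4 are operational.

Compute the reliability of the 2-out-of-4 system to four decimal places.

0.9498

R = Σ_{i=2}^{4} C(4,i) p^i (1−p)^{4−i} with p = 0.751
C(4,2)·0.751^2·0.249^2 = 0.209812
C(4,3)·0.751^3·0.249^1 = 0.421870
C(4,4)·0.751^4·0.249^0 = 0.318097
Sum = 0.9498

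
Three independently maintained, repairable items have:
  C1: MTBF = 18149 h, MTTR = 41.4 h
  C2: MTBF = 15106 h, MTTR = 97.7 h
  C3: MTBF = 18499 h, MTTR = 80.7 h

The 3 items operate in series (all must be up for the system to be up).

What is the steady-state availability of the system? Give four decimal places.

A(C1) = MTBF/(MTBF+MTTR) = 18149/(18149+41.4) = 0.997724
A(C2) = MTBF/(MTBF+MTTR) = 15106/(15106+97.7) = 0.993574
A(C3) = MTBF/(MTBF+MTTR) = 18499/(18499+80.7) = 0.995657
Series availability: 0.997724 × 0.993574 × 0.995657 = 0.9870

0.9870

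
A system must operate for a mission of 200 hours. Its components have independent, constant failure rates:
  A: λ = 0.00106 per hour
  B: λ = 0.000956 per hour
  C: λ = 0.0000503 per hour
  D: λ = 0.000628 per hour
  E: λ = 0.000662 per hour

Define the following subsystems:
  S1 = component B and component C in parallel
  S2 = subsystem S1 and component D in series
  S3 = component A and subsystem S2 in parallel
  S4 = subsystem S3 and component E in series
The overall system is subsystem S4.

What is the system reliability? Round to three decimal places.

R(A) = exp(−0.00106 × 200) = 0.80896
R(B) = exp(−0.000956 × 200) = 0.82597
R(C) = exp(−0.0000503 × 200) = 0.98999
R(D) = exp(−0.000628 × 200) = 0.88197
R(E) = exp(−0.000662 × 200) = 0.87599
Parallel (B and C): 1 − (1 − 0.82597)(1 − 0.98999) = 0.99826
Series ([0.99826] and D): 0.99826 × 0.88197 = 0.88044
Parallel (A and [0.88044]): 1 − (1 − 0.80896)(1 − 0.88044) = 0.97716
Series ([0.97716] and E): 0.97716 × 0.87599 = 0.856

0.856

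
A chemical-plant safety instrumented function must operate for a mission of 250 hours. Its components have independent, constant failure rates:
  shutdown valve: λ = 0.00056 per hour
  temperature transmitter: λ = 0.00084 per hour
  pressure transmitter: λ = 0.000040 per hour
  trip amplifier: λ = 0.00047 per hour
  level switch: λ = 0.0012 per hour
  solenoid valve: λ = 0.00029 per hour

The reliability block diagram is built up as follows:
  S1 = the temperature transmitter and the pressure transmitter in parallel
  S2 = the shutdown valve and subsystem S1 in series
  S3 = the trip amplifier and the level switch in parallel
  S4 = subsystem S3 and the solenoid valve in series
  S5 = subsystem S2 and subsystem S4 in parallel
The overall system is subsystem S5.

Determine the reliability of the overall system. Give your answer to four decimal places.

0.9872

R(shutdown valve) = exp(−0.00056 × 250) = 0.869358
R(temperature transmitter) = exp(−0.00084 × 250) = 0.810584
R(pressure transmitter) = exp(−0.000040 × 250) = 0.990050
R(trip amplifier) = exp(−0.00047 × 250) = 0.889141
R(level switch) = exp(−0.0012 × 250) = 0.740818
R(solenoid valve) = exp(−0.00029 × 250) = 0.930066
Parallel (temperature transmitter and pressure transmitter): 1 − (1 − 0.810584)(1 − 0.990050) = 0.998115
Series (shutdown valve and [0.998115]): 0.869358 × 0.998115 = 0.867719
Parallel (trip amplifier and level switch): 1 − (1 − 0.889141)(1 − 0.740818) = 0.971267
Series ([0.971267] and solenoid valve): 0.971267 × 0.930066 = 0.903342
Parallel ([0.867719] and [0.903342]): 1 − (1 − 0.867719)(1 − 0.903342) = 0.9872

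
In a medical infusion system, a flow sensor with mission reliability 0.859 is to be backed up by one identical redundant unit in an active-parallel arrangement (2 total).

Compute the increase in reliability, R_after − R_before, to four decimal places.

R_before = 0.859
R_after = 1 − (1 − 0.859)^2 = 0.9801
ΔR = 0.9801 − 0.859 = 0.1211

0.1211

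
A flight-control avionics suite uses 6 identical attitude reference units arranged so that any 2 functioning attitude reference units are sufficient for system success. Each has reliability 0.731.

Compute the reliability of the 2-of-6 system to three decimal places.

R = Σ_{i=2}^{6} C(6,i) p^i (1−p)^{6−i} with p = 0.731
C(6,2)·0.731^2·0.269^4 = 0.04197
C(6,3)·0.731^3·0.269^3 = 0.15207
C(6,4)·0.731^4·0.269^2 = 0.30993
C(6,5)·0.731^5·0.269^1 = 0.33689
C(6,6)·0.731^6·0.269^0 = 0.15258
Sum = 0.993

0.993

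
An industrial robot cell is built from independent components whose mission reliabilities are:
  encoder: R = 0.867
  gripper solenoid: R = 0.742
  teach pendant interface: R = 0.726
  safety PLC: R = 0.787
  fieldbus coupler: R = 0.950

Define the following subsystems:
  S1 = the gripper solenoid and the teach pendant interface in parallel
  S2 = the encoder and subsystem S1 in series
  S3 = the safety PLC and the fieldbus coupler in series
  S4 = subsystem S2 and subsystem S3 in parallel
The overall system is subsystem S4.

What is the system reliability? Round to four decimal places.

0.9510

Parallel (gripper solenoid and teach pendant interface): 1 − (1 − 0.742000)(1 − 0.726000) = 0.929308
Series (encoder and [0.929308]): 0.867000 × 0.929308 = 0.805710
Series (safety PLC and fieldbus coupler): 0.787000 × 0.950000 = 0.747650
Parallel ([0.805710] and [0.747650]): 1 − (1 − 0.805710)(1 − 0.747650) = 0.9510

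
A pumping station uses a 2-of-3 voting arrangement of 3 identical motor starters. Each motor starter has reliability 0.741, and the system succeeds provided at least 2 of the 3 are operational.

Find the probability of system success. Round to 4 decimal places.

0.8335

R = Σ_{i=2}^{3} C(3,i) p^i (1−p)^{3−i} with p = 0.741
C(3,2)·0.741^2·0.259^1 = 0.426636
C(3,3)·0.741^3·0.259^0 = 0.406869
Sum = 0.8335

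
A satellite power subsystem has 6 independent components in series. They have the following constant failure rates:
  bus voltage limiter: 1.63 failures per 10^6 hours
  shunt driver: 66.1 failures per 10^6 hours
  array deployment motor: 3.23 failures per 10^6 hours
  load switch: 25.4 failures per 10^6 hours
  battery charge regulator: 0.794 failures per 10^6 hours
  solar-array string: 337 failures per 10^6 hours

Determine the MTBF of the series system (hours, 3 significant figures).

Series of exponential components: λ_sys = Σ λ_i
λ_sys = 0.00000163 + 0.0000661 + 0.00000323 + 0.0000254 + 0.000000794 + 0.000337 = 4.3415e-04 /h
MTBF = 1 / λ_sys = 2300 h

2300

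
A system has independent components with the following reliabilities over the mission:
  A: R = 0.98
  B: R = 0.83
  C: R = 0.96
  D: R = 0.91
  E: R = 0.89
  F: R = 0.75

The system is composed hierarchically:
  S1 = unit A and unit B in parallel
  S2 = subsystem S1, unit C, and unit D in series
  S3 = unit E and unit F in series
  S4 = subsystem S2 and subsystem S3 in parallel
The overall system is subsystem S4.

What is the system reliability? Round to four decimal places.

Parallel (A and B): 1 − (1 − 0.980000)(1 − 0.830000) = 0.996600
Series ([0.996600], C, and D): 0.996600 × 0.960000 × 0.910000 = 0.870630
Series (E and F): 0.890000 × 0.750000 = 0.667500
Parallel ([0.870630] and [0.667500]): 1 − (1 − 0.870630)(1 − 0.667500) = 0.9570

0.9570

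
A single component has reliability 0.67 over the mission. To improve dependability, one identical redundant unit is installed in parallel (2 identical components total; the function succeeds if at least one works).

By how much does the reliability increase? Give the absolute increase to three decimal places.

R_before = 0.67
R_after = 1 − (1 − 0.67)^2 = 0.891
ΔR = 0.891 − 0.67 = 0.221

0.221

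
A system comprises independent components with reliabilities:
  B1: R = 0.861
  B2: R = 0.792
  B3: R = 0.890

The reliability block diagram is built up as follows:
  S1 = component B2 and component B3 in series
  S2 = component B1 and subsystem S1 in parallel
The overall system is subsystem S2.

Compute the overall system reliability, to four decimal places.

Series (B2 and B3): 0.792000 × 0.890000 = 0.704880
Parallel (B1 and [0.704880]): 1 − (1 − 0.861000)(1 − 0.704880) = 0.9590

0.9590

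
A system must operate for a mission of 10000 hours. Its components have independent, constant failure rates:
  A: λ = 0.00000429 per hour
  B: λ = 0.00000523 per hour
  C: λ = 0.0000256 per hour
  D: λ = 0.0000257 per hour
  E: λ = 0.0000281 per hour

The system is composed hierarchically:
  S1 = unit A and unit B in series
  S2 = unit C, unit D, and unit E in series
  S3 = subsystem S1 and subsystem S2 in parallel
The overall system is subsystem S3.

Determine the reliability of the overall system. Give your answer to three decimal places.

R(A) = exp(−0.00000429 × 10000) = 0.95801
R(B) = exp(−0.00000523 × 10000) = 0.94904
R(C) = exp(−0.0000256 × 10000) = 0.77414
R(D) = exp(−0.0000257 × 10000) = 0.77337
R(E) = exp(−0.0000281 × 10000) = 0.75503
Series (A and B): 0.95801 × 0.94904 = 0.90919
Series (C, D, and E): 0.77414 × 0.77337 × 0.75503 = 0.45203
Parallel ([0.90919] and [0.45203]): 1 − (1 − 0.90919)(1 − 0.45203) = 0.950

0.950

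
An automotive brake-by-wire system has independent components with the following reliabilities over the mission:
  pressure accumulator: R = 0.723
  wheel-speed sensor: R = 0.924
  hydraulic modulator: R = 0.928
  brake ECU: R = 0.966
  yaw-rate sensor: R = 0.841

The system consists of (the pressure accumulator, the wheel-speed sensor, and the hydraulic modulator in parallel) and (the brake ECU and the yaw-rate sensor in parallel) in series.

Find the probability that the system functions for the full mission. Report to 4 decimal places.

0.9931

Parallel (pressure accumulator, wheel-speed sensor, and hydraulic modulator): 1 − (1 − 0.723000)(1 − 0.924000)(1 − 0.928000) = 0.998484
Parallel (brake ECU and yaw-rate sensor): 1 − (1 − 0.966000)(1 − 0.841000) = 0.994594
Series ([0.998484] and [0.994594]): 0.998484 × 0.994594 = 0.9931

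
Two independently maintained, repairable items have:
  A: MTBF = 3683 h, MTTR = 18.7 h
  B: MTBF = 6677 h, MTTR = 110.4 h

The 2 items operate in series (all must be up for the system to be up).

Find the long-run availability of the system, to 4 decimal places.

A(A) = MTBF/(MTBF+MTTR) = 3683/(3683+18.7) = 0.994948
A(B) = MTBF/(MTBF+MTTR) = 6677/(6677+110.4) = 0.983735
Series availability: 0.994948 × 0.983735 = 0.9788

0.9788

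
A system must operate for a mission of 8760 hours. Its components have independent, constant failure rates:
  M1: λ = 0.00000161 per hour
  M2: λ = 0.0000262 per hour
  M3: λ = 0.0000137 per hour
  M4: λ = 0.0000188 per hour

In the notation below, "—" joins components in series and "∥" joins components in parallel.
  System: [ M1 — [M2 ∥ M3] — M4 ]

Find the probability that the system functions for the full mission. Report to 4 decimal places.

0.8169

R(M1) = exp(−0.00000161 × 8760) = 0.985995
R(M2) = exp(−0.0000262 × 8760) = 0.794921
R(M3) = exp(−0.0000137 × 8760) = 0.886910
R(M4) = exp(−0.0000188 × 8760) = 0.848158
Parallel (M2 and M3): 1 − (1 − 0.794921)(1 − 0.886910) = 0.976808
Series (M1, [0.976808], and M4): 0.985995 × 0.976808 × 0.848158 = 0.8169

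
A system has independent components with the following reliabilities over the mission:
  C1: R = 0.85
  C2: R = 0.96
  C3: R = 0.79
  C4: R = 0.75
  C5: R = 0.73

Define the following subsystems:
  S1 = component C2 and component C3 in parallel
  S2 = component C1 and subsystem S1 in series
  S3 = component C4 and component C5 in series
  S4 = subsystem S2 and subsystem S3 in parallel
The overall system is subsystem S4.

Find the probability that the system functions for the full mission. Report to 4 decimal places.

Parallel (C2 and C3): 1 − (1 − 0.960000)(1 − 0.790000) = 0.991600
Series (C1 and [0.991600]): 0.850000 × 0.991600 = 0.842860
Series (C4 and C5): 0.750000 × 0.730000 = 0.547500
Parallel ([0.842860] and [0.547500]): 1 − (1 − 0.842860)(1 − 0.547500) = 0.9289

0.9289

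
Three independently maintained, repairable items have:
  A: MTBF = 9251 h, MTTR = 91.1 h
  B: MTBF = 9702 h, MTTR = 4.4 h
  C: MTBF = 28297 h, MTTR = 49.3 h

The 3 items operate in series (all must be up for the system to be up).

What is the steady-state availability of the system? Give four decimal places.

A(A) = MTBF/(MTBF+MTTR) = 9251/(9251+91.1) = 0.990248
A(B) = MTBF/(MTBF+MTTR) = 9702/(9702+4.4) = 0.999547
A(C) = MTBF/(MTBF+MTTR) = 28297/(28297+49.3) = 0.998261
Series availability: 0.990248 × 0.999547 × 0.998261 = 0.9881

0.9881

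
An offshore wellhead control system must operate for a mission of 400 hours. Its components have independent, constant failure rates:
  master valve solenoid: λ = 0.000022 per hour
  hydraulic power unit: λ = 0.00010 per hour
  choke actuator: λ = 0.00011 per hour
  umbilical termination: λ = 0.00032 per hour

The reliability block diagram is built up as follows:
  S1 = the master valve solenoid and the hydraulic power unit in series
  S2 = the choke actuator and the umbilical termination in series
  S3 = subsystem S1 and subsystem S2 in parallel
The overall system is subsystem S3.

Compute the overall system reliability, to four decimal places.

R(master valve solenoid) = exp(−0.000022 × 400) = 0.991239
R(hydraulic power unit) = exp(−0.00010 × 400) = 0.960789
R(choke actuator) = exp(−0.00011 × 400) = 0.956954
R(umbilical termination) = exp(−0.00032 × 400) = 0.879853
Series (master valve solenoid and hydraulic power unit): 0.991239 × 0.960789 = 0.952372
Series (choke actuator and umbilical termination): 0.956954 × 0.879853 = 0.841979
Parallel ([0.952372] and [0.841979]): 1 − (1 − 0.952372)(1 − 0.841979) = 0.9925

0.9925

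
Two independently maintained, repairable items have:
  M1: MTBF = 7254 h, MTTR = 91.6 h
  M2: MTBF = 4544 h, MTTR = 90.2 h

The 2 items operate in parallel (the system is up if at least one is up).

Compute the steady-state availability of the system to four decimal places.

A(M1) = MTBF/(MTBF+MTTR) = 7254/(7254+91.6) = 0.987530
A(M2) = MTBF/(MTBF+MTTR) = 4544/(4544+90.2) = 0.980536
Parallel availability: 1 − (1 − 0.987530)(1 − 0.980536) = 0.9998

0.9998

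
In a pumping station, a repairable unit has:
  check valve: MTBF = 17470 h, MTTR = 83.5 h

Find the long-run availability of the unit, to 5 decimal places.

A(check valve) = MTBF/(MTBF+MTTR) = 17470/(17470+83.5) = 0.99524

0.99524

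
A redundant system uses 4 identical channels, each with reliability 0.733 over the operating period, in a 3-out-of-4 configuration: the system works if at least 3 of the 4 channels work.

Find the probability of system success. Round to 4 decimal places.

R = Σ_{i=3}^{4} C(4,i) p^i (1−p)^{4−i} with p = 0.733
C(4,3)·0.733^3·0.267^1 = 0.420613
C(4,4)·0.733^4·0.267^0 = 0.288679
Sum = 0.7093

0.7093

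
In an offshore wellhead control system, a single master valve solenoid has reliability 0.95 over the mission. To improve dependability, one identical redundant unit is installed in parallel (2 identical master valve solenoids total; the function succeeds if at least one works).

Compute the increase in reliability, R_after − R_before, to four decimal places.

0.0475

R_before = 0.95
R_after = 1 − (1 − 0.95)^2 = 0.9975
ΔR = 0.9975 − 0.95 = 0.0475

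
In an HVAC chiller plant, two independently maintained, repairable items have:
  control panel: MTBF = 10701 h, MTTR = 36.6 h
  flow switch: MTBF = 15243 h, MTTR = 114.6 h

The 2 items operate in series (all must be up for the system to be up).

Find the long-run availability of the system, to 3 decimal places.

0.989

A(control panel) = MTBF/(MTBF+MTTR) = 10701/(10701+36.6) = 0.996591
A(flow switch) = MTBF/(MTBF+MTTR) = 15243/(15243+114.6) = 0.992538
Series availability: 0.996591 × 0.992538 = 0.989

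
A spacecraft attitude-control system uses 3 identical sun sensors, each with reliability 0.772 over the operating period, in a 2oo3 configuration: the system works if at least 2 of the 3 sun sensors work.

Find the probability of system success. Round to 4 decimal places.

R = Σ_{i=2}^{3} C(3,i) p^i (1−p)^{3−i} with p = 0.772
C(3,2)·0.772^2·0.228^1 = 0.407653
C(3,3)·0.772^3·0.228^0 = 0.460100
Sum = 0.8678

0.8678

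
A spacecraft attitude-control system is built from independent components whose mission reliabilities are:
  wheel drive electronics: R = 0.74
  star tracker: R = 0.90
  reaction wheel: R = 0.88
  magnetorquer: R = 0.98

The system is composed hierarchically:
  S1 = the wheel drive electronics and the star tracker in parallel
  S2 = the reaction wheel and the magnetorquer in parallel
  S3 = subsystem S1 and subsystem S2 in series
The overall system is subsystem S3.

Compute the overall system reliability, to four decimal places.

Parallel (wheel drive electronics and star tracker): 1 − (1 − 0.740000)(1 − 0.900000) = 0.974000
Parallel (reaction wheel and magnetorquer): 1 − (1 − 0.880000)(1 − 0.980000) = 0.997600
Series ([0.974000] and [0.997600]): 0.974000 × 0.997600 = 0.9717

0.9717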